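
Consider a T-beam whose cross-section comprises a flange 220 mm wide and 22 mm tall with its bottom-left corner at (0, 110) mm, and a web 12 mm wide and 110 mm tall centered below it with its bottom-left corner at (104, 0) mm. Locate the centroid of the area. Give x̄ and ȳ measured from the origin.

web: A = 12 × 110 = 1320.00, centroid at (110.00, 55.00).
flange: A = 220 × 22 = 4840.00, centroid at (110.00, 121.00).
ΣA = 6160.00 mm²
ΣAx̄ = (1320.00)(110.00) + (4840.00)(110.00) = 677600.00 mm³
ΣAȳ = (1320.00)(55.00) + (4840.00)(121.00) = 658240.00 mm³
x̄ = 677600.00 / 6160.00 = 110.00 mm
ȳ = 658240.00 / 6160.00 = 106.86 mm

x̄ = 110.00 mm, ȳ = 106.86 mm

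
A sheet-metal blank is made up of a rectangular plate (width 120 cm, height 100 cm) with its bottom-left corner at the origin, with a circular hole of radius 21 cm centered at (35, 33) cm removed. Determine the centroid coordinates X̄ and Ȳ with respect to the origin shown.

X̄ = 63.26 cm, Ȳ = 52.22 cm

plate: A = 120 × 100 = 12000.00, centroid at (60.00, 50.00).
hole: A = −π·21² = -1385.44, centroid at (35.00, 33.00).
ΣA = 10614.56 cm², ΣAX̄ = 671509.52 cm³, ΣAȲ = 554280.40 cm³.
X̄ = 671509.52/10614.56 = 63.26 cm; Ȳ = 554280.40/10614.56 = 52.22 cm.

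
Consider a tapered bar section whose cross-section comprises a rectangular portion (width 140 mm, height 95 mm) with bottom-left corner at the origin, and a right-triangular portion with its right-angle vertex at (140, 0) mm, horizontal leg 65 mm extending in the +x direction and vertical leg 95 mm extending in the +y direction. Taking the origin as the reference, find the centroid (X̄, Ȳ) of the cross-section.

X̄ = 87.27 mm, Ȳ = 44.52 mm

rectangular portion: A = 140 × 95 = 13300.00, centroid at (70.00, 47.50).
triangular portion: A = ½·65·95 = 3087.50, centroid at (161.67, 31.67).
ΣA = 16387.50 mm²
ΣAX̄ = (13300.00)(70.00) + (3087.50)(161.67) = 1430145.83 mm³
ΣAȲ = (13300.00)(47.50) + (3087.50)(31.67) = 729520.83 mm³
X̄ = 1430145.83 / 16387.50 = 87.27 mm
Ȳ = 729520.83 / 16387.50 = 44.52 mm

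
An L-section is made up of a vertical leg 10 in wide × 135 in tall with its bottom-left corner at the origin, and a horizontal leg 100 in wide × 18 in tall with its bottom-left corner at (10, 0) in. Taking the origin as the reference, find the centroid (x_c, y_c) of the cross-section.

x_c = 36.43 in, y_c = 34.07 in

Part | A | x̄ᵢ | ȳᵢ | A·x̄ᵢ | A·ȳᵢ
vertical leg | 1350.00 | 5.00 | 67.50 | 6750.00 | 91125.00
horizontal leg | 1800.00 | 60.00 | 9.00 | 108000.00 | 16200.00
Σ | 3150.00 |  |  | 114750.00 | 107325.00
x_c = 114750.00 / 3150.00 = 36.43 in
y_c = 107325.00 / 3150.00 = 34.07 in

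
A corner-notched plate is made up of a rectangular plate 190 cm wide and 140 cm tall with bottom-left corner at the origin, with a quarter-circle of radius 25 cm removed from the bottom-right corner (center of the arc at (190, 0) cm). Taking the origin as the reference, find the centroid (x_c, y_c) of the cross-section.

Part | A | x̄ᵢ | ȳᵢ | A·x̄ᵢ | A·ȳᵢ
plate | 26600.00 | 95.00 | 70.00 | 2527000.00 | 1862000.00
removed quarter-circle | -490.87 | 179.39 | 10.61 | -88057.70 | -5208.33
Σ | 26109.13 |  |  | 2438942.30 | 1856791.67
x_c = 2438942.30 / 26109.13 = 93.41 cm
y_c = 1856791.67 / 26109.13 = 71.12 cm

x_c = 93.41 cm, y_c = 71.12 cm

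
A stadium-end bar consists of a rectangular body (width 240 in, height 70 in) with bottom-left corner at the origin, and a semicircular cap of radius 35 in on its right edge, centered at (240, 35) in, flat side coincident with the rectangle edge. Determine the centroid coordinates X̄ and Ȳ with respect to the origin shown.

rectangular body: A = 240 × 70 = 16800.00, centroid at (120.00, 35.00).
semicircular end: A = ½π·35² = 1924.23, centroid at (254.85, 35.00).
ΣA = 18724.23 in², ΣAX̄ = 2506397.45 in³, ΣAȲ = 655347.89 in³.
X̄ = 2506397.45/18724.23 = 133.86 in; Ȳ = 655347.89/18724.23 = 35.00 in.

X̄ = 133.86 in, Ȳ = 35.00 in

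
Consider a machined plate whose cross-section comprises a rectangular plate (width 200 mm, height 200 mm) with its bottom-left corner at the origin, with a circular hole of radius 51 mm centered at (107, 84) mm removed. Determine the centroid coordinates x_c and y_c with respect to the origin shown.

x_c = 98.20 mm, y_c = 104.11 mm

plate: A = 200 × 200 = 40000.00, centroid at (100.00, 100.00).
hole: A = −π·51² = -8171.28, centroid at (107.00, 84.00).
ΣA = 31828.72 mm², ΣAx_c = 3125672.77 mm³, ΣAy_c = 3313612.27 mm³.
x_c = 3125672.77/31828.72 = 98.20 mm; y_c = 3313612.27/31828.72 = 104.11 mm.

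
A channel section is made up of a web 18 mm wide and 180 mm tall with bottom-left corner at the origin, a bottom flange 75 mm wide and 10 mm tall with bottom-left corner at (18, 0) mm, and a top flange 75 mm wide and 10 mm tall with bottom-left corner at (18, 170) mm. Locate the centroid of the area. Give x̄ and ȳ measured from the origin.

x̄ = 23.72 mm, ȳ = 90.00 mm

web: A = 18 × 180 = 3240.00, centroid at (9.00, 90.00).
bottom flange: A = 75 × 10 = 750.00, centroid at (55.50, 5.00).
top flange: A = 75 × 10 = 750.00, centroid at (55.50, 175.00).
ΣA = 4740.00 mm²
ΣAx̄ = (3240.00)(9.00) + (750.00)(55.50) + (750.00)(55.50) = 112410.00 mm³
ΣAȳ = (3240.00)(90.00) + (750.00)(5.00) + (750.00)(175.00) = 426600.00 mm³
x̄ = 112410.00 / 4740.00 = 23.72 mm
ȳ = 426600.00 / 4740.00 = 90.00 mm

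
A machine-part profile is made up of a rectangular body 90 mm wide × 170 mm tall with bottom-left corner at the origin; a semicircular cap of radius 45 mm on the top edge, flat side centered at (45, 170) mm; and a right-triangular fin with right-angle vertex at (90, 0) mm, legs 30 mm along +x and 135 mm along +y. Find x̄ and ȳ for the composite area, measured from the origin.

rectangular body: A = 90 × 170 = 15300.00, centroid at (45.00, 85.00).
semicircular top: A = ½π·45² = 3180.86, centroid at (45.00, 189.10).
triangular fin: A = ½·30·135 = 2025.00, centroid at (100.00, 45.00).
ΣA = 20505.86 mm², ΣAx̄ = 1034138.82 mm³, ΣAȳ = 1993121.64 mm³.
x̄ = 1034138.82/20505.86 = 50.43 mm; ȳ = 1993121.64/20505.86 = 97.20 mm.

x̄ = 50.43 mm, ȳ = 97.20 mm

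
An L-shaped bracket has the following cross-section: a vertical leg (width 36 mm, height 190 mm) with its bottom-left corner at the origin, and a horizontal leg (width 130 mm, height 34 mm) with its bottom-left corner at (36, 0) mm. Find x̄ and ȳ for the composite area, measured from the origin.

x̄ = 50.58 mm, ȳ = 64.38 mm

Part | A | x̄ᵢ | ȳᵢ | A·x̄ᵢ | A·ȳᵢ
vertical leg | 6840.00 | 18.00 | 95.00 | 123120.00 | 649800.00
horizontal leg | 4420.00 | 101.00 | 17.00 | 446420.00 | 75140.00
Σ | 11260.00 |  |  | 569540.00 | 724940.00
x̄ = 569540.00 / 11260.00 = 50.58 mm
ȳ = 724940.00 / 11260.00 = 64.38 mm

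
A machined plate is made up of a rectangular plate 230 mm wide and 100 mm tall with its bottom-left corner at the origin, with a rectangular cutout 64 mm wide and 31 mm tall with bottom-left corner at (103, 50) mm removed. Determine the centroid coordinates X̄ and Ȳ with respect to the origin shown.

X̄ = 113.11 mm, Ȳ = 48.54 mm

plate: A = 230 × 100 = 23000.00, centroid at (115.00, 50.00).
hole: A = −(64 × 31) = -1984.00, centroid at (135.00, 65.50).
ΣA = 21016.00 mm², ΣAX̄ = 2377160.00 mm³, ΣAȲ = 1020048.00 mm³.
X̄ = 2377160.00/21016.00 = 113.11 mm; Ȳ = 1020048.00/21016.00 = 48.54 mm.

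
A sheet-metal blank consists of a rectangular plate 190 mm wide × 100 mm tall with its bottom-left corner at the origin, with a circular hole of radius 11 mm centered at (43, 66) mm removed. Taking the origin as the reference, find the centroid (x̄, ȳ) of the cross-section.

x̄ = 96.06 mm, ȳ = 49.67 mm

plate: A = 190 × 100 = 19000.00, centroid at (95.00, 50.00).
hole: A = −π·11² = -380.13, centroid at (43.00, 66.00).
ΣA = 18619.87 mm²
ΣAx̄ = (19000.00)(95.00) + (-380.13)(43.00) = 1788654.29 mm³
ΣAȳ = (19000.00)(50.00) + (-380.13)(66.00) = 924911.24 mm³
x̄ = 1788654.29 / 18619.87 = 96.06 mm
ȳ = 924911.24 / 18619.87 = 49.67 mm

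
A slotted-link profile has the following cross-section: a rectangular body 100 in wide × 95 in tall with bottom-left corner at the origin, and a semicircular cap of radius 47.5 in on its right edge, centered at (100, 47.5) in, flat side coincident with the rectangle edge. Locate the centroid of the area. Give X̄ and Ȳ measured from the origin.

X̄ = 69.06 in, Ȳ = 47.50 in

rectangular body: A = 100 × 95 = 9500.00, centroid at (50.00, 47.50).
semicircular end: A = ½π·47.5² = 3544.11, centroid at (120.16, 47.50).
ΣA = 13044.11 in², ΣAX̄ = 900858.84 in³, ΣAȲ = 619595.19 in³.
X̄ = 900858.84/13044.11 = 69.06 in; Ȳ = 619595.19/13044.11 = 47.50 in.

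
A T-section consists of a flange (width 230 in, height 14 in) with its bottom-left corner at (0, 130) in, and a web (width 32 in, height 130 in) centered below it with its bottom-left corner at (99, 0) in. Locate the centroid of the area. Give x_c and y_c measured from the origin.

web: A = 32 × 130 = 4160.00, centroid at (115.00, 65.00).
flange: A = 230 × 14 = 3220.00, centroid at (115.00, 137.00).
ΣA = 7380.00 in²
ΣAx_c = (4160.00)(115.00) + (3220.00)(115.00) = 848700.00 in³
ΣAy_c = (4160.00)(65.00) + (3220.00)(137.00) = 711540.00 in³
x_c = 848700.00 / 7380.00 = 115.00 in
y_c = 711540.00 / 7380.00 = 96.41 in

x_c = 115.00 in, y_c = 96.41 in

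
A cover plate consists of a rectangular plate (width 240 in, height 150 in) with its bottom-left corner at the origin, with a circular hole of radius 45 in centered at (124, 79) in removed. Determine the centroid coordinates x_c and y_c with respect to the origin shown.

x_c = 119.14 in, y_c = 74.14 in

plate: A = 240 × 150 = 36000.00, centroid at (120.00, 75.00).
hole: A = −π·45² = -6361.73, centroid at (124.00, 79.00).
ΣA = 29638.27 in²
ΣAx_c = (36000.00)(120.00) + (-6361.73)(124.00) = 3531146.08 in³
ΣAy_c = (36000.00)(75.00) + (-6361.73)(79.00) = 2197423.72 in³
x_c = 3531146.08 / 29638.27 = 119.14 in
y_c = 2197423.72 / 29638.27 = 74.14 in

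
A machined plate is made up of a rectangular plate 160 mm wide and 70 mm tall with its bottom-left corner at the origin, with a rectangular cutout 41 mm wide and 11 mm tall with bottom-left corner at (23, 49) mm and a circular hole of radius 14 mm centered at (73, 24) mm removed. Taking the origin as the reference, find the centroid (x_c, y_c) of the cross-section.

x_c = 82.05 mm, y_c = 34.80 mm

plate: A = 160 × 70 = 11200.00, centroid at (80.00, 35.00).
hole 1: A = −(41 × 11) = -451.00, centroid at (43.50, 54.50).
hole 2: A = −π·14² = -615.75, centroid at (73.00, 24.00).
ΣA = 10133.25 mm²
ΣAx_c = (11200.00)(80.00) + (-451.00)(43.50) + (-615.75)(73.00) = 831431.59 mm³
ΣAy_c = (11200.00)(35.00) + (-451.00)(54.50) + (-615.75)(24.00) = 352642.45 mm³
x_c = 831431.59 / 10133.25 = 82.05 mm
y_c = 352642.45 / 10133.25 = 34.80 mm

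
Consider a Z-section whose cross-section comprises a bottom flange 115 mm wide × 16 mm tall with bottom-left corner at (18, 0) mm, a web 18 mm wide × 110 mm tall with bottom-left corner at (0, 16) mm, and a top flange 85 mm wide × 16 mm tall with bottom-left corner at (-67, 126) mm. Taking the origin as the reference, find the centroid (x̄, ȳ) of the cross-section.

Part | A | x̄ᵢ | ȳᵢ | A·x̄ᵢ | A·ȳᵢ
bottom flange | 1840.00 | 75.50 | 8.00 | 138920.00 | 14720.00
web | 1980.00 | 9.00 | 71.00 | 17820.00 | 140580.00
top flange | 1360.00 | -24.50 | 134.00 | -33320.00 | 182240.00
Σ | 5180.00 |  |  | 123420.00 | 337540.00
x̄ = 123420.00 / 5180.00 = 23.83 mm
ȳ = 337540.00 / 5180.00 = 65.16 mm

x̄ = 23.83 mm, ȳ = 65.16 mm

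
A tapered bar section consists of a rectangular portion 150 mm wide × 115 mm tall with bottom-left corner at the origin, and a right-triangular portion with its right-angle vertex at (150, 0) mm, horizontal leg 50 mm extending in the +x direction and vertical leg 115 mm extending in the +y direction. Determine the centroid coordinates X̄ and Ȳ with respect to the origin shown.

Part | A | x̄ᵢ | ȳᵢ | A·x̄ᵢ | A·ȳᵢ
rectangular portion | 17250.00 | 75.00 | 57.50 | 1293750.00 | 991875.00
triangular portion | 2875.00 | 166.67 | 38.33 | 479166.67 | 110208.33
Σ | 20125.00 |  |  | 1772916.67 | 1102083.33
X̄ = 1772916.67 / 20125.00 = 88.10 mm
Ȳ = 1102083.33 / 20125.00 = 54.76 mm

X̄ = 88.10 mm, Ȳ = 54.76 mm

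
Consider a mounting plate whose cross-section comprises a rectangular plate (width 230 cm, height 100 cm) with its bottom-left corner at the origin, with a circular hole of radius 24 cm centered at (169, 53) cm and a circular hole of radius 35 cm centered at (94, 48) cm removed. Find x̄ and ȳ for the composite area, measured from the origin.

x̄ = 114.03 cm, ȳ = 50.13 cm

Part | A | x̄ᵢ | ȳᵢ | A·x̄ᵢ | A·ȳᵢ
plate | 23000.00 | 115.00 | 50.00 | 2645000.00 | 1150000.00
hole 1 | -1809.56 | 169.00 | 53.00 | -305815.20 | -95906.54
hole 2 | -3848.45 | 94.00 | 48.00 | -361754.39 | -184725.65
Σ | 17341.99 |  |  | 1977430.41 | 869367.81
x̄ = 1977430.41 / 17341.99 = 114.03 cm
ȳ = 869367.81 / 17341.99 = 50.13 cm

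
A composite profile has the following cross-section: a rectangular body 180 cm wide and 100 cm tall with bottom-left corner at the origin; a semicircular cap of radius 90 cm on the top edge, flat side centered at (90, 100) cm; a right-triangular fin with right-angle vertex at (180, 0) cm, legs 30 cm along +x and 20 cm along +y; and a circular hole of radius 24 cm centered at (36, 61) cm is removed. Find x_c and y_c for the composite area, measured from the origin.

Part | A | x̄ᵢ | ȳᵢ | A·x̄ᵢ | A·ȳᵢ
rectangular body | 18000.00 | 90.00 | 50.00 | 1620000.00 | 900000.00
semicircular top | 12723.45 | 90.00 | 138.20 | 1145110.52 | 1758345.02
triangular fin | 300.00 | 190.00 | 6.67 | 57000.00 | 2000.00
hole | -1809.56 | 36.00 | 61.00 | -65144.07 | -110383.00
Σ | 29213.89 |  |  | 2756966.46 | 2549962.03
x_c = 2756966.46 / 29213.89 = 94.37 cm
y_c = 2549962.03 / 29213.89 = 87.29 cm

x_c = 94.37 cm, y_c = 87.29 cm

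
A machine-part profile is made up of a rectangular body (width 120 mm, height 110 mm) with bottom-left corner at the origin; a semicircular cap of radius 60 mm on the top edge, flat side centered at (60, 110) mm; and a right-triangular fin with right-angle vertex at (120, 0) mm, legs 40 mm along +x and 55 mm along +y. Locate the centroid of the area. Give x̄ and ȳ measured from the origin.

Part | A | x̄ᵢ | ȳᵢ | A·x̄ᵢ | A·ȳᵢ
rectangular body | 13200.00 | 60.00 | 55.00 | 792000.00 | 726000.00
semicircular top | 5654.87 | 60.00 | 135.46 | 339292.01 | 766035.35
triangular fin | 1100.00 | 133.33 | 18.33 | 146666.67 | 20166.67
Σ | 19954.87 |  |  | 1277958.67 | 1512202.01
x̄ = 1277958.67 / 19954.87 = 64.04 mm
ȳ = 1512202.01 / 19954.87 = 75.78 mm

x̄ = 64.04 mm, ȳ = 75.78 mm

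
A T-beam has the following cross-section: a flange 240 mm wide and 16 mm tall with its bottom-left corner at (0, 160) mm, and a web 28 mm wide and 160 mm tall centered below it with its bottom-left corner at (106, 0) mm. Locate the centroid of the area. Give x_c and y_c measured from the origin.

Part | A | x̄ᵢ | ȳᵢ | A·x̄ᵢ | A·ȳᵢ
web | 4480.00 | 120.00 | 80.00 | 537600.00 | 358400.00
flange | 3840.00 | 120.00 | 168.00 | 460800.00 | 645120.00
Σ | 8320.00 |  |  | 998400.00 | 1003520.00
x_c = 998400.00 / 8320.00 = 120.00 mm
y_c = 1003520.00 / 8320.00 = 120.62 mm

x_c = 120.00 mm, y_c = 120.62 mm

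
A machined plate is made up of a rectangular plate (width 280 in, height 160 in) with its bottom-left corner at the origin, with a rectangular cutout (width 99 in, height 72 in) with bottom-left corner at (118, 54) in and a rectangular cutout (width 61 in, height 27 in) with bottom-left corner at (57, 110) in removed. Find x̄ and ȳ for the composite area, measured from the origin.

x̄ = 136.96 in, ȳ = 76.03 in

plate: A = 280 × 160 = 44800.00, centroid at (140.00, 80.00).
hole 1: A = −(99 × 72) = -7128.00, centroid at (167.50, 90.00).
hole 2: A = −(61 × 27) = -1647.00, centroid at (87.50, 123.50).
ΣA = 36025.00 in²
ΣAx̄ = (44800.00)(140.00) + (-7128.00)(167.50) + (-1647.00)(87.50) = 4933947.50 in³
ΣAȳ = (44800.00)(80.00) + (-7128.00)(90.00) + (-1647.00)(123.50) = 2739075.50 in³
x̄ = 4933947.50 / 36025.00 = 136.96 in
ȳ = 2739075.50 / 36025.00 = 76.03 in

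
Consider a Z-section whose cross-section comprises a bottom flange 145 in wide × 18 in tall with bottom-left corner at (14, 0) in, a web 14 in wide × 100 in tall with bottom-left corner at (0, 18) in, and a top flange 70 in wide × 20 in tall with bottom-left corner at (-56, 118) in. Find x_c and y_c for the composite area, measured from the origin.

x_c = 38.11 in, y_c = 55.06 in

bottom flange: A = 145 × 18 = 2610.00, centroid at (86.50, 9.00).
web: A = 14 × 100 = 1400.00, centroid at (7.00, 68.00).
top flange: A = 70 × 20 = 1400.00, centroid at (-21.00, 128.00).
ΣA = 5410.00 in², ΣAx_c = 206165.00 in³, ΣAy_c = 297890.00 in³.
x_c = 206165.00/5410.00 = 38.11 in; y_c = 297890.00/5410.00 = 55.06 in.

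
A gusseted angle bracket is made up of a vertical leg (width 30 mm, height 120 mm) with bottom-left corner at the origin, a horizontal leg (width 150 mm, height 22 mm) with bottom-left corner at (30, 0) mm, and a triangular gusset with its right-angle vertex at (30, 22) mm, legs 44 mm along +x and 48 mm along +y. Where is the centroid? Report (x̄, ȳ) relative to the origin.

x̄ = 56.27 mm, ȳ = 36.76 mm

vertical leg: A = 30 × 120 = 3600.00, centroid at (15.00, 60.00).
horizontal leg: A = 150 × 22 = 3300.00, centroid at (105.00, 11.00).
gusset: A = ½·44·48 = 1056.00, centroid at (44.67, 38.00).
ΣA = 7956.00 mm²
ΣAx̄ = (3600.00)(15.00) + (3300.00)(105.00) + (1056.00)(44.67) = 447668.00 mm³
ΣAȳ = (3600.00)(60.00) + (3300.00)(11.00) + (1056.00)(38.00) = 292428.00 mm³
x̄ = 447668.00 / 7956.00 = 56.27 mm
ȳ = 292428.00 / 7956.00 = 36.76 mm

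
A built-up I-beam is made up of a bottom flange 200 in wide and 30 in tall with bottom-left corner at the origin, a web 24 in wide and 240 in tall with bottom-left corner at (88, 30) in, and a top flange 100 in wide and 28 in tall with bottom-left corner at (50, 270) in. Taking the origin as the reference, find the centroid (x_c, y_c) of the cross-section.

x_c = 100.00 in, y_c = 120.14 in

bottom flange: A = 200 × 30 = 6000.00, centroid at (100.00, 15.00).
web: A = 24 × 240 = 5760.00, centroid at (100.00, 150.00).
top flange: A = 100 × 28 = 2800.00, centroid at (100.00, 284.00).
ΣA = 14560.00 in²
ΣAx_c = (6000.00)(100.00) + (5760.00)(100.00) + (2800.00)(100.00) = 1456000.00 in³
ΣAy_c = (6000.00)(15.00) + (5760.00)(150.00) + (2800.00)(284.00) = 1749200.00 in³
x_c = 1456000.00 / 14560.00 = 100.00 in
y_c = 1749200.00 / 14560.00 = 120.14 in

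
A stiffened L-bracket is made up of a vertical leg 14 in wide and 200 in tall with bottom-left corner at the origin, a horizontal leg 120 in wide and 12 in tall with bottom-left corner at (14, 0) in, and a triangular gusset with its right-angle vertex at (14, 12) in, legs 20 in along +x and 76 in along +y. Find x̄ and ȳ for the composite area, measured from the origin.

x̄ = 28.37 in, ȳ = 63.40 in

Part | A | x̄ᵢ | ȳᵢ | A·x̄ᵢ | A·ȳᵢ
vertical leg | 2800.00 | 7.00 | 100.00 | 19600.00 | 280000.00
horizontal leg | 1440.00 | 74.00 | 6.00 | 106560.00 | 8640.00
gusset | 760.00 | 20.67 | 37.33 | 15706.67 | 28373.33
Σ | 5000.00 |  |  | 141866.67 | 317013.33
x̄ = 141866.67 / 5000.00 = 28.37 in
ȳ = 317013.33 / 5000.00 = 63.40 in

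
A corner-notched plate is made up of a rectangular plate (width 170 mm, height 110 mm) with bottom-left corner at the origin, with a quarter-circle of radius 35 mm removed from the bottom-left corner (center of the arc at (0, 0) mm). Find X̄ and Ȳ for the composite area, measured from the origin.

Part | A | x̄ᵢ | ȳᵢ | A·x̄ᵢ | A·ȳᵢ
plate | 18700.00 | 85.00 | 55.00 | 1589500.00 | 1028500.00
removed quarter-circle | -962.11 | 14.85 | 14.85 | -14291.67 | -14291.67
Σ | 17737.89 |  |  | 1575208.33 | 1014208.33
X̄ = 1575208.33 / 17737.89 = 88.80 mm
Ȳ = 1014208.33 / 17737.89 = 57.18 mm

X̄ = 88.80 mm, Ȳ = 57.18 mm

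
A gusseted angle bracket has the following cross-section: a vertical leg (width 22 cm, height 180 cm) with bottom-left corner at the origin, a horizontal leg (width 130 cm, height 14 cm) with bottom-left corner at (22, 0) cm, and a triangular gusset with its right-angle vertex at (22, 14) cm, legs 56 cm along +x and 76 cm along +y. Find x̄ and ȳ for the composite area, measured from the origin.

vertical leg: A = 22 × 180 = 3960.00, centroid at (11.00, 90.00).
horizontal leg: A = 130 × 14 = 1820.00, centroid at (87.00, 7.00).
gusset: A = ½·56·76 = 2128.00, centroid at (40.67, 39.33).
ΣA = 7908.00 cm²
ΣAx̄ = (3960.00)(11.00) + (1820.00)(87.00) + (2128.00)(40.67) = 288438.67 cm³
ΣAȳ = (3960.00)(90.00) + (1820.00)(7.00) + (2128.00)(39.33) = 452841.33 cm³
x̄ = 288438.67 / 7908.00 = 36.47 cm
ȳ = 452841.33 / 7908.00 = 57.26 cm

x̄ = 36.47 cm, ȳ = 57.26 cm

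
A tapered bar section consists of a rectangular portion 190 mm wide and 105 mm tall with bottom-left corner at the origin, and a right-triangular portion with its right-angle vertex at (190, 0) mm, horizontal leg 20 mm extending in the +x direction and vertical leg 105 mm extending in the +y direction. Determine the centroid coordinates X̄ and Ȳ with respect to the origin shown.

rectangular portion: A = 190 × 105 = 19950.00, centroid at (95.00, 52.50).
triangular portion: A = ½·20·105 = 1050.00, centroid at (196.67, 35.00).
ΣA = 21000.00 mm²
ΣAX̄ = (19950.00)(95.00) + (1050.00)(196.67) = 2101750.00 mm³
ΣAȲ = (19950.00)(52.50) + (1050.00)(35.00) = 1084125.00 mm³
X̄ = 2101750.00 / 21000.00 = 100.08 mm
Ȳ = 1084125.00 / 21000.00 = 51.62 mm

X̄ = 100.08 mm, Ȳ = 51.62 mm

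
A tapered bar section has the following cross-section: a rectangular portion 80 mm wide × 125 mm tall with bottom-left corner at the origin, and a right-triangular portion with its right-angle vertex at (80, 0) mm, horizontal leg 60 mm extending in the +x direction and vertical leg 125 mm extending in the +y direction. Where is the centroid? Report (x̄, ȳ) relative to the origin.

rectangular portion: A = 80 × 125 = 10000.00, centroid at (40.00, 62.50).
triangular portion: A = ½·60·125 = 3750.00, centroid at (100.00, 41.67).
ΣA = 13750.00 mm², ΣAx̄ = 775000.00 mm³, ΣAȳ = 781250.00 mm³.
x̄ = 775000.00/13750.00 = 56.36 mm; ȳ = 781250.00/13750.00 = 56.82 mm.

x̄ = 56.36 mm, ȳ = 56.82 mm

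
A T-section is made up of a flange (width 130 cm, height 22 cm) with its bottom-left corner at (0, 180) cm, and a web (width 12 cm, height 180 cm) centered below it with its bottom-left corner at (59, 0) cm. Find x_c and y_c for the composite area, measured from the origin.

x_c = 65.00 cm, y_c = 147.54 cm

Part | A | x̄ᵢ | ȳᵢ | A·x̄ᵢ | A·ȳᵢ
web | 2160.00 | 65.00 | 90.00 | 140400.00 | 194400.00
flange | 2860.00 | 65.00 | 191.00 | 185900.00 | 546260.00
Σ | 5020.00 |  |  | 326300.00 | 740660.00
x_c = 326300.00 / 5020.00 = 65.00 cm
y_c = 740660.00 / 5020.00 = 147.54 cm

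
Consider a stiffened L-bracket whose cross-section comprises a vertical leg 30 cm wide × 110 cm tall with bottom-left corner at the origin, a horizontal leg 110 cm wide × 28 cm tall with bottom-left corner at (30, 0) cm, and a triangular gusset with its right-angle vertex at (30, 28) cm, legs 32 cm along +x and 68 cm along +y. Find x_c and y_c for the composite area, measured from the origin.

vertical leg: A = 30 × 110 = 3300.00, centroid at (15.00, 55.00).
horizontal leg: A = 110 × 28 = 3080.00, centroid at (85.00, 14.00).
gusset: A = ½·32·68 = 1088.00, centroid at (40.67, 50.67).
ΣA = 7468.00 cm²
ΣAx_c = (3300.00)(15.00) + (3080.00)(85.00) + (1088.00)(40.67) = 355545.33 cm³
ΣAy_c = (3300.00)(55.00) + (3080.00)(14.00) + (1088.00)(50.67) = 279745.33 cm³
x_c = 355545.33 / 7468.00 = 47.61 cm
y_c = 279745.33 / 7468.00 = 37.46 cm

x_c = 47.61 cm, y_c = 37.46 cm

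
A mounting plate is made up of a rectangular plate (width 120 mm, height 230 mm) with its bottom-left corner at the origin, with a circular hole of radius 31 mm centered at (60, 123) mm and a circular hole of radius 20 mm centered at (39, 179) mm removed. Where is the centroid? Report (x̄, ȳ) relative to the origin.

x̄ = 61.13 mm, ȳ = 110.52 mm

Part | A | x̄ᵢ | ȳᵢ | A·x̄ᵢ | A·ȳᵢ
plate | 27600.00 | 60.00 | 115.00 | 1656000.00 | 3174000.00
hole 1 | -3019.07 | 60.00 | 123.00 | -181144.23 | -371345.68
hole 2 | -1256.64 | 39.00 | 179.00 | -49008.85 | -224938.03
Σ | 23324.29 |  |  | 1425846.92 | 2577716.29
x̄ = 1425846.92 / 23324.29 = 61.13 mm
ȳ = 2577716.29 / 23324.29 = 110.52 mm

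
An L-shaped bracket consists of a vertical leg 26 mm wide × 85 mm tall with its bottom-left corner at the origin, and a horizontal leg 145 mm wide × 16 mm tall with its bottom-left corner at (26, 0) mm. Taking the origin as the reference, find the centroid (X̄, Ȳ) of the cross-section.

X̄ = 56.79 mm, Ȳ = 24.83 mm

Part | A | x̄ᵢ | ȳᵢ | A·x̄ᵢ | A·ȳᵢ
vertical leg | 2210.00 | 13.00 | 42.50 | 28730.00 | 93925.00
horizontal leg | 2320.00 | 98.50 | 8.00 | 228520.00 | 18560.00
Σ | 4530.00 |  |  | 257250.00 | 112485.00
X̄ = 257250.00 / 4530.00 = 56.79 mm
Ȳ = 112485.00 / 4530.00 = 24.83 mm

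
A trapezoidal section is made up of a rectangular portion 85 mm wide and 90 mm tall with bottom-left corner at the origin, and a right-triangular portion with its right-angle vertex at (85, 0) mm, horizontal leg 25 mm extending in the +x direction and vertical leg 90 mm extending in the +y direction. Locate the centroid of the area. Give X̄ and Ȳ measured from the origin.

Part | A | x̄ᵢ | ȳᵢ | A·x̄ᵢ | A·ȳᵢ
rectangular portion | 7650.00 | 42.50 | 45.00 | 325125.00 | 344250.00
triangular portion | 1125.00 | 93.33 | 30.00 | 105000.00 | 33750.00
Σ | 8775.00 |  |  | 430125.00 | 378000.00
X̄ = 430125.00 / 8775.00 = 49.02 mm
Ȳ = 378000.00 / 8775.00 = 43.08 mm

X̄ = 49.02 mm, Ȳ = 43.08 mm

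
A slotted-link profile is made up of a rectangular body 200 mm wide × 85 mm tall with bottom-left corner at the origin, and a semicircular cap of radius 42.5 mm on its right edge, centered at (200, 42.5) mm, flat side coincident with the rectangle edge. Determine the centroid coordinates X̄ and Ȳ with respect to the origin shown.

X̄ = 116.88 mm, Ȳ = 42.50 mm

rectangular body: A = 200 × 85 = 17000.00, centroid at (100.00, 42.50).
semicircular end: A = ½π·42.5² = 2837.25, centroid at (218.04, 42.50).
ΣA = 19837.25 mm²
ΣAX̄ = (17000.00)(100.00) + (2837.25)(218.04) = 2318627.26 mm³
ΣAȲ = (17000.00)(42.50) + (2837.25)(42.50) = 843083.16 mm³
X̄ = 2318627.26 / 19837.25 = 116.88 mm
Ȳ = 843083.16 / 19837.25 = 42.50 mm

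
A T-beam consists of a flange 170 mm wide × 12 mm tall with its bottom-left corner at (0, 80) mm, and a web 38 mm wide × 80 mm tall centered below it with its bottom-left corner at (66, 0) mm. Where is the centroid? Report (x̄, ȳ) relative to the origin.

Part | A | x̄ᵢ | ȳᵢ | A·x̄ᵢ | A·ȳᵢ
web | 3040.00 | 85.00 | 40.00 | 258400.00 | 121600.00
flange | 2040.00 | 85.00 | 86.00 | 173400.00 | 175440.00
Σ | 5080.00 |  |  | 431800.00 | 297040.00
x̄ = 431800.00 / 5080.00 = 85.00 mm
ȳ = 297040.00 / 5080.00 = 58.47 mm

x̄ = 85.00 mm, ȳ = 58.47 mm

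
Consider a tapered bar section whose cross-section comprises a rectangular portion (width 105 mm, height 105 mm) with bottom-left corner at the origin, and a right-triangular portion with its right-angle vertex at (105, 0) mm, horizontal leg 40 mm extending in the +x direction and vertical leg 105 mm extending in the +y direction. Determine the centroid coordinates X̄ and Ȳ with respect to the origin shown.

X̄ = 63.03 mm, Ȳ = 49.70 mm

rectangular portion: A = 105 × 105 = 11025.00, centroid at (52.50, 52.50).
triangular portion: A = ½·40·105 = 2100.00, centroid at (118.33, 35.00).
ΣA = 13125.00 mm²
ΣAX̄ = (11025.00)(52.50) + (2100.00)(118.33) = 827312.50 mm³
ΣAȲ = (11025.00)(52.50) + (2100.00)(35.00) = 652312.50 mm³
X̄ = 827312.50 / 13125.00 = 63.03 mm
Ȳ = 652312.50 / 13125.00 = 49.70 mm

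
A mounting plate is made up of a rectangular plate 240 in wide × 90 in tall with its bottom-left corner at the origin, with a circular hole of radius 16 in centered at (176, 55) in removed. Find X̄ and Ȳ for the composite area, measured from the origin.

X̄ = 117.83 in, Ȳ = 44.61 in

plate: A = 240 × 90 = 21600.00, centroid at (120.00, 45.00).
hole: A = −π·16² = -804.25, centroid at (176.00, 55.00).
ΣA = 20795.75 in², ΣAX̄ = 2450452.40 in³, ΣAȲ = 927766.38 in³.
X̄ = 2450452.40/20795.75 = 117.83 in; Ȳ = 927766.38/20795.75 = 44.61 in.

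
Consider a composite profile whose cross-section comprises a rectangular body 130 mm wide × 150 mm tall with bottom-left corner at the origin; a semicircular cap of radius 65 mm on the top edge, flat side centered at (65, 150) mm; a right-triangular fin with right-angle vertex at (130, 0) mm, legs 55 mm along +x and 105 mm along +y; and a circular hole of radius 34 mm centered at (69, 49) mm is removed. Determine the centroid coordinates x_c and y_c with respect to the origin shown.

x_c = 73.90 mm, y_c = 100.98 mm

rectangular body: A = 130 × 150 = 19500.00, centroid at (65.00, 75.00).
semicircular top: A = ½π·65² = 6636.61, centroid at (65.00, 177.59).
triangular fin: A = ½·55·105 = 2887.50, centroid at (148.33, 35.00).
hole: A = −π·34² = -3631.68, centroid at (69.00, 49.00).
ΣA = 25392.43 mm², ΣAx_c = 1876606.44 mm³, ΣAy_c = 2564185.63 mm³.
x_c = 1876606.44/25392.43 = 73.90 mm; y_c = 2564185.63/25392.43 = 100.98 mm.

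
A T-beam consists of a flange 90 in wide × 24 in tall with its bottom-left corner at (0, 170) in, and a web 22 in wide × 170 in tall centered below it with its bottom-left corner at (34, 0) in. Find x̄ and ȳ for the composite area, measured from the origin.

x̄ = 45.00 in, ȳ = 120.51 in

Part | A | x̄ᵢ | ȳᵢ | A·x̄ᵢ | A·ȳᵢ
web | 3740.00 | 45.00 | 85.00 | 168300.00 | 317900.00
flange | 2160.00 | 45.00 | 182.00 | 97200.00 | 393120.00
Σ | 5900.00 |  |  | 265500.00 | 711020.00
x̄ = 265500.00 / 5900.00 = 45.00 in
ȳ = 711020.00 / 5900.00 = 120.51 in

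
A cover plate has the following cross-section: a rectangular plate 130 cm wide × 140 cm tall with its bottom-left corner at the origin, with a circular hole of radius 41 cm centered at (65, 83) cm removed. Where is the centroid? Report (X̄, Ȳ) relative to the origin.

X̄ = 65.00 cm, Ȳ = 64.69 cm

plate: A = 130 × 140 = 18200.00, centroid at (65.00, 70.00).
hole: A = −π·41² = -5281.02, centroid at (65.00, 83.00).
ΣA = 12918.98 cm²
ΣAX̄ = (18200.00)(65.00) + (-5281.02)(65.00) = 839733.88 cm³
ΣAȲ = (18200.00)(70.00) + (-5281.02)(83.00) = 835675.57 cm³
X̄ = 839733.88 / 12918.98 = 65.00 cm
Ȳ = 835675.57 / 12918.98 = 64.69 cm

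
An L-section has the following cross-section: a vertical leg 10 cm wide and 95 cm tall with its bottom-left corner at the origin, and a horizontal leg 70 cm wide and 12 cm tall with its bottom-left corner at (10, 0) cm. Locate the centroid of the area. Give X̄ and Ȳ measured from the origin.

vertical leg: A = 10 × 95 = 950.00, centroid at (5.00, 47.50).
horizontal leg: A = 70 × 12 = 840.00, centroid at (45.00, 6.00).
ΣA = 1790.00 cm², ΣAX̄ = 42550.00 cm³, ΣAȲ = 50165.00 cm³.
X̄ = 42550.00/1790.00 = 23.77 cm; Ȳ = 50165.00/1790.00 = 28.03 cm.

X̄ = 23.77 cm, Ȳ = 28.03 cm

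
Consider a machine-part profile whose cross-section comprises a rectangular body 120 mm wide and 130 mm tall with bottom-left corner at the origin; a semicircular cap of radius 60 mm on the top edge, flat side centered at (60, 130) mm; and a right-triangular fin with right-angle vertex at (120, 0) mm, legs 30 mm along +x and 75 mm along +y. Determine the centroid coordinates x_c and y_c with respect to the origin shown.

Part | A | x̄ᵢ | ȳᵢ | A·x̄ᵢ | A·ȳᵢ
rectangular body | 15600.00 | 60.00 | 65.00 | 936000.00 | 1014000.00
semicircular top | 5654.87 | 60.00 | 155.46 | 339292.01 | 879132.68
triangular fin | 1125.00 | 130.00 | 25.00 | 146250.00 | 28125.00
Σ | 22379.87 |  |  | 1421542.01 | 1921257.68
x_c = 1421542.01 / 22379.87 = 63.52 mm
y_c = 1921257.68 / 22379.87 = 85.85 mm

x_c = 63.52 mm, y_c = 85.85 mm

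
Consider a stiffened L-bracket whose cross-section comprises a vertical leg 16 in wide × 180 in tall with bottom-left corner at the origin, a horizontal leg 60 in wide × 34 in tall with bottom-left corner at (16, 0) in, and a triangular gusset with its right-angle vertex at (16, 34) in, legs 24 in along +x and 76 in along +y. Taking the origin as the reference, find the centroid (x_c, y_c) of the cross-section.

x_c = 23.79 in, y_c = 59.67 in

vertical leg: A = 16 × 180 = 2880.00, centroid at (8.00, 90.00).
horizontal leg: A = 60 × 34 = 2040.00, centroid at (46.00, 17.00).
gusset: A = ½·24·76 = 912.00, centroid at (24.00, 59.33).
ΣA = 5832.00 in²
ΣAx_c = (2880.00)(8.00) + (2040.00)(46.00) + (912.00)(24.00) = 138768.00 in³
ΣAy_c = (2880.00)(90.00) + (2040.00)(17.00) + (912.00)(59.33) = 347992.00 in³
x_c = 138768.00 / 5832.00 = 23.79 in
y_c = 347992.00 / 5832.00 = 59.67 in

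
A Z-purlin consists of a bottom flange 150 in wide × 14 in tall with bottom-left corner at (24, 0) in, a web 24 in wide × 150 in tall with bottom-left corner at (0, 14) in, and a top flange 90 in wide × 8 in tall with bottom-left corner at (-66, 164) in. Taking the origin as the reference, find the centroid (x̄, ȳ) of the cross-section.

bottom flange: A = 150 × 14 = 2100.00, centroid at (99.00, 7.00).
web: A = 24 × 150 = 3600.00, centroid at (12.00, 89.00).
top flange: A = 90 × 8 = 720.00, centroid at (-21.00, 168.00).
ΣA = 6420.00 in², ΣAx̄ = 235980.00 in³, ΣAȳ = 456060.00 in³.
x̄ = 235980.00/6420.00 = 36.76 in; ȳ = 456060.00/6420.00 = 71.04 in.

x̄ = 36.76 in, ȳ = 71.04 in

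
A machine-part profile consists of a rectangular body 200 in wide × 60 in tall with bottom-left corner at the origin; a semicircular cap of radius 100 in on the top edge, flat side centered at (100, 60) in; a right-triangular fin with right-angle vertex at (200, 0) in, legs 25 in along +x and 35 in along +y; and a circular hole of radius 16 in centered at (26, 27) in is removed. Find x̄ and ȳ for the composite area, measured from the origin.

Part | A | x̄ᵢ | ȳᵢ | A·x̄ᵢ | A·ȳᵢ
rectangular body | 12000.00 | 100.00 | 30.00 | 1200000.00 | 360000.00
semicircular top | 15707.96 | 100.00 | 102.44 | 1570796.33 | 1609144.46
triangular fin | 437.50 | 208.33 | 11.67 | 91145.83 | 5104.17
hole | -804.25 | 26.00 | 27.00 | -20910.44 | -21714.69
Σ | 27341.22 |  |  | 2841031.72 | 1952533.94
x̄ = 2841031.72 / 27341.22 = 103.91 in
ȳ = 1952533.94 / 27341.22 = 71.41 in

x̄ = 103.91 in, ȳ = 71.41 in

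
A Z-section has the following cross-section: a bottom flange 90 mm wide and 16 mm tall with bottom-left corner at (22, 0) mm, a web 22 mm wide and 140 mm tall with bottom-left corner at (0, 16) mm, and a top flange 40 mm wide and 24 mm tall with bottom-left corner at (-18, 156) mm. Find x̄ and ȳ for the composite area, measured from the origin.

bottom flange: A = 90 × 16 = 1440.00, centroid at (67.00, 8.00).
web: A = 22 × 140 = 3080.00, centroid at (11.00, 86.00).
top flange: A = 40 × 24 = 960.00, centroid at (2.00, 168.00).
ΣA = 5480.00 mm², ΣAx̄ = 132280.00 mm³, ΣAȳ = 437680.00 mm³.
x̄ = 132280.00/5480.00 = 24.14 mm; ȳ = 437680.00/5480.00 = 79.87 mm.

x̄ = 24.14 mm, ȳ = 79.87 mm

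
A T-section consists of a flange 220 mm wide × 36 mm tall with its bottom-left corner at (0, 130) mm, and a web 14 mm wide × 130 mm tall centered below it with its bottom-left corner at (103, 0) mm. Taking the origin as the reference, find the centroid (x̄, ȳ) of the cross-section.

web: A = 14 × 130 = 1820.00, centroid at (110.00, 65.00).
flange: A = 220 × 36 = 7920.00, centroid at (110.00, 148.00).
ΣA = 9740.00 mm², ΣAx̄ = 1071400.00 mm³, ΣAȳ = 1290460.00 mm³.
x̄ = 1071400.00/9740.00 = 110.00 mm; ȳ = 1290460.00/9740.00 = 132.49 mm.

x̄ = 110.00 mm, ȳ = 132.49 mm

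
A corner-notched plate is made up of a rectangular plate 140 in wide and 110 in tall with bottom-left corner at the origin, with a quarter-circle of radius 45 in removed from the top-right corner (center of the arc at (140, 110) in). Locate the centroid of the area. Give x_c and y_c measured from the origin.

plate: A = 140 × 110 = 15400.00, centroid at (70.00, 55.00).
removed quarter-circle: A = −¼π·45² = -1590.43, centroid at (120.90, 90.90).
ΣA = 13809.57 in²
ΣAx_c = (15400.00)(70.00) + (-1590.43)(120.90) = 885714.62 in³
ΣAy_c = (15400.00)(55.00) + (-1590.43)(90.90) = 702427.56 in³
x_c = 885714.62 / 13809.57 = 64.14 in
y_c = 702427.56 / 13809.57 = 50.87 in

x_c = 64.14 in, y_c = 50.87 in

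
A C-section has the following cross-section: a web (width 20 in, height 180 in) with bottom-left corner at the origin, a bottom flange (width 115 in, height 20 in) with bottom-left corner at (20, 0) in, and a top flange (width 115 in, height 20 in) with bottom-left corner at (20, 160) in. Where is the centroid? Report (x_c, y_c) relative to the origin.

web: A = 20 × 180 = 3600.00, centroid at (10.00, 90.00).
bottom flange: A = 115 × 20 = 2300.00, centroid at (77.50, 10.00).
top flange: A = 115 × 20 = 2300.00, centroid at (77.50, 170.00).
ΣA = 8200.00 in²
ΣAx_c = (3600.00)(10.00) + (2300.00)(77.50) + (2300.00)(77.50) = 392500.00 in³
ΣAy_c = (3600.00)(90.00) + (2300.00)(10.00) + (2300.00)(170.00) = 738000.00 in³
x_c = 392500.00 / 8200.00 = 47.87 in
y_c = 738000.00 / 8200.00 = 90.00 in

x_c = 47.87 in, y_c = 90.00 in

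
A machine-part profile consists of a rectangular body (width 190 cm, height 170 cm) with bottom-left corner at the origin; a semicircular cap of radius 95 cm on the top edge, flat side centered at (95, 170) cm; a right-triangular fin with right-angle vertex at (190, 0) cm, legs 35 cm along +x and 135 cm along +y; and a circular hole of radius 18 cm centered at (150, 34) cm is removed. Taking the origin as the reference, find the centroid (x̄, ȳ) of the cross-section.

x̄ = 99.10 cm, ȳ = 121.26 cm

Part | A | x̄ᵢ | ȳᵢ | A·x̄ᵢ | A·ȳᵢ
rectangular body | 32300.00 | 95.00 | 85.00 | 3068500.00 | 2745500.00
semicircular top | 14176.44 | 95.00 | 210.32 | 1346761.50 | 2981577.60
triangular fin | 2362.50 | 201.67 | 45.00 | 476437.50 | 106312.50
hole | -1017.88 | 150.00 | 34.00 | -152681.40 | -34607.78
Σ | 47821.06 |  |  | 4739017.60 | 5798782.31
x̄ = 4739017.60 / 47821.06 = 99.10 cm
ȳ = 5798782.31 / 47821.06 = 121.26 cm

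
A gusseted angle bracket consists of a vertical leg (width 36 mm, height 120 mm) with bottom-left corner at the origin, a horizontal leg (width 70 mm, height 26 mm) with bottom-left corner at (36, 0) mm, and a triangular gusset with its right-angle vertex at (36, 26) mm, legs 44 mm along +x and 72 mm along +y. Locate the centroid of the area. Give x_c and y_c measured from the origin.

x_c = 37.19 mm, y_c = 46.87 mm

vertical leg: A = 36 × 120 = 4320.00, centroid at (18.00, 60.00).
horizontal leg: A = 70 × 26 = 1820.00, centroid at (71.00, 13.00).
gusset: A = ½·44·72 = 1584.00, centroid at (50.67, 50.00).
ΣA = 7724.00 mm², ΣAx_c = 287236.00 mm³, ΣAy_c = 362060.00 mm³.
x_c = 287236.00/7724.00 = 37.19 mm; y_c = 362060.00/7724.00 = 46.87 mm.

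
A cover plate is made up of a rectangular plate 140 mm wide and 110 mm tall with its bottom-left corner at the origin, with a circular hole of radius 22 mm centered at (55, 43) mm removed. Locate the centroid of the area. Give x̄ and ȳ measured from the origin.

x̄ = 71.64 mm, ȳ = 56.31 mm

plate: A = 140 × 110 = 15400.00, centroid at (70.00, 55.00).
hole: A = −π·22² = -1520.53, centroid at (55.00, 43.00).
ΣA = 13879.47 mm²
ΣAx̄ = (15400.00)(70.00) + (-1520.53)(55.00) = 994370.80 mm³
ΣAȳ = (15400.00)(55.00) + (-1520.53)(43.00) = 781617.17 mm³
x̄ = 994370.80 / 13879.47 = 71.64 mm
ȳ = 781617.17 / 13879.47 = 56.31 mm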